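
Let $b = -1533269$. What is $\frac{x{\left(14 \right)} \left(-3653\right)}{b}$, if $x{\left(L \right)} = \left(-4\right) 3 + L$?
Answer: $\frac{7306}{1533269} \approx 0.004765$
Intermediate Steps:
$x{\left(L \right)} = -12 + L$
$\frac{x{\left(14 \right)} \left(-3653\right)}{b} = \frac{\left(-12 + 14\right) \left(-3653\right)}{-1533269} = 2 \left(-3653\right) \left(- \frac{1}{1533269}\right) = \left(-7306\right) \left(- \frac{1}{1533269}\right) = \frac{7306}{1533269}$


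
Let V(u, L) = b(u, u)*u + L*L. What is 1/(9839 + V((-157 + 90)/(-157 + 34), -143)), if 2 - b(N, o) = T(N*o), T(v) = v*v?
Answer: 28153056843/852729106345571 ≈ 3.3015e-5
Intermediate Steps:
T(v) = v²
b(N, o) = 2 - N²*o² (b(N, o) = 2 - (N*o)² = 2 - N²*o²)
V(u, L) = L² + u*(2 - u⁴) (V(u, L) = (2 - u²*u²)*u + L*L = (2 - u⁴)*u + L² = u*(2 - u⁴) + L² = L² + u*(2 - u⁴))
1/(9839 + V((-157 + 90)/(-157 + 34), -143)) = 1/(9839 + ((-143)² - (-157 + 90)/(-157 + 34)*(-2 + ((-157 + 90)/(-157 + 34))⁴))) = 1/(9839 + (20449 - (-67/(-123))*(-2 + (-67/(-123))⁴))) = 1/(9839 + (20449 - (-67*(-1/123))*(-2 + (-67*(-1/123))⁴))) = 1/(9839 + (20449 - 1*67/123*(-2 + (67/123)⁴))) = 1/(9839 + (20449 - 1*67/123*(-2 + 20151121/228886641))) = 1/(9839 + (20449 - 1*67/123*(-437622161/228886641))) = 1/(9839 + (20449 + 29320684787/28153056843)) = 1/(9839 + 575731180067294/28153056843) = 1/(852729106345571/28153056843) = 28153056843/852729106345571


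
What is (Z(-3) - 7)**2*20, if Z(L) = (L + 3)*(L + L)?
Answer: 980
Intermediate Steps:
Z(L) = 2*L*(3 + L) (Z(L) = (3 + L)*(2*L) = 2*L*(3 + L))
(Z(-3) - 7)**2*20 = (2*(-3)*(3 - 3) - 7)**2*20 = (2*(-3)*0 - 7)**2*20 = (0 - 7)**2*20 = (-7)**2*20 = 49*20 = 980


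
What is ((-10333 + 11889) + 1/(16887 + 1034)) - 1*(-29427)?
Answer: 555246344/17921 ≈ 30983.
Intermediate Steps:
((-10333 + 11889) + 1/(16887 + 1034)) - 1*(-29427) = (1556 + 1/17921) + 29427 = 27885077/17921 + 29427 = 555246344/17921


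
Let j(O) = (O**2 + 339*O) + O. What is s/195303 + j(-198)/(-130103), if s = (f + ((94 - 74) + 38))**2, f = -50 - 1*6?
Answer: 5491659560/25409506209 ≈ 0.21613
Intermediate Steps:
f = -56 (f = -50 - 6 = -56)
j(O) = O**2 + 340*O
s = 4 (s = (-56 + ((94 - 74) + 38))**2 = (-56 + (20 + 38))**2 = (-56 + 58)**2 = 2**2 = 4)
s/195303 + j(-198)/(-130103) = 4/195303 - 198*(340 - 198)/(-130103) = 4*(1/195303) - 198*142*(-1/130103) = 4/195303 - 28116*(-1/130103) = 4/195303 + 28116/130103 = 5491659560/25409506209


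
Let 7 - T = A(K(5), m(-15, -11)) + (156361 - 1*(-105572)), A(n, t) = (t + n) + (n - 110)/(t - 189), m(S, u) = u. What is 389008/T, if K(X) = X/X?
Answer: -77801600/52383309 ≈ -1.4852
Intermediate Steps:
K(X) = 1
A(n, t) = n + t + (-110 + n)/(-189 + t) (A(n, t) = (n + t) + (-110 + n)/(-189 + t) = n + t + (-110 + n)/(-189 + t))
T = -52383309/200 (T = 7 - ((-110 + (-11)**2 - 189*(-11) - 188*1 + 1*(-11))/(-189 - 11) + (156361 - 1*(-105572))) = 7 - ((-110 + 121 + 2079 - 188 - 11)/(-200) + (156361 + 105572)) = 7 - (-1/200*1891 + 261933) = 7 - (-1891/200 + 261933) = 7 - 1*52384709/200 = 7 - 52384709/200 = -52383309/200 ≈ -2.6192e+5)
389008/T = 389008/(-52383309/200) = 389008*(-200/52383309) = -77801600/52383309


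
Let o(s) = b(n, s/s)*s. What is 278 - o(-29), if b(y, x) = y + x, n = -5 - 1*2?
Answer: 104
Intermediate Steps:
n = -7 (n = -5 - 2 = -7)
b(y, x) = x + y
o(s) = -6*s (o(s) = (s/s - 7)*s = (1 - 7)*s = -6*s)
278 - o(-29) = 278 - (-6)*(-29) = 278 - 1*174 = 278 - 174 = 104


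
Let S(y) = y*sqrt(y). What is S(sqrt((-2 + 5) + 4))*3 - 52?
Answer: -52 + 3*7**(3/4) ≈ -39.089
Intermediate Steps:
S(y) = y**(3/2)
S(sqrt((-2 + 5) + 4))*3 - 52 = (sqrt((-2 + 5) + 4))**(3/2)*3 - 52 = (sqrt(3 + 4))**(3/2)*3 - 52 = (sqrt(7))**(3/2)*3 - 52 = 7**(3/4)*3 - 52 = 3*7**(3/4) - 52 = -52 + 3*7**(3/4)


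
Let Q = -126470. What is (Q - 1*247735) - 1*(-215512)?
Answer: -158693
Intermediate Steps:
(Q - 1*247735) - 1*(-215512) = (-126470 - 1*247735) - 1*(-215512) = (-126470 - 247735) + 215512 = -374205 + 215512 = -158693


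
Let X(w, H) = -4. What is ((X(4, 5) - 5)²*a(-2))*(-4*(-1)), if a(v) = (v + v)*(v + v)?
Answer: 5184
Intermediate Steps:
a(v) = 4*v² (a(v) = (2*v)*(2*v) = 4*v²)
((X(4, 5) - 5)²*a(-2))*(-4*(-1)) = ((-4 - 5)²*(4*(-2)²))*(-4*(-1)) = ((-9)²*(4*4))*4 = (81*16)*4 = 1296*4 = 5184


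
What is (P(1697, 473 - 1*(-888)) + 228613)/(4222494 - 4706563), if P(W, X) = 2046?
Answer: -230659/484069 ≈ -0.47650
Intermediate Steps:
(P(1697, 473 - 1*(-888)) + 228613)/(4222494 - 4706563) = (2046 + 228613)/(4222494 - 4706563) = 230659/(-484069) = 230659*(-1/484069) = -230659/484069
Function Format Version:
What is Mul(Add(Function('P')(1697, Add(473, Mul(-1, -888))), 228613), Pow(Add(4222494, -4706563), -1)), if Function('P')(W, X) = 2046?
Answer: Rational(-230659, 484069) ≈ -0.47650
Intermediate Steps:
Mul(Add(Function('P')(1697, Add(473, Mul(-1, -888))), 228613), Pow(Add(4222494, -4706563), -1)) = Mul(Add(2046, 228613), Pow(Add(4222494, -4706563), -1)) = Mul(230659, Pow(-484069, -1)) = Mul(230659, Rational(-1, 484069)) = Rational(-230659, 484069)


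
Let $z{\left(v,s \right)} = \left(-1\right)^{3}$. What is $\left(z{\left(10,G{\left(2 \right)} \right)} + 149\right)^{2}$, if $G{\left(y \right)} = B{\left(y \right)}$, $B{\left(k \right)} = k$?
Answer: $21904$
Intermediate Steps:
$G{\left(y \right)} = y$
$z{\left(v,s \right)} = -1$
$\left(z{\left(10,G{\left(2 \right)} \right)} + 149\right)^{2} = \left(-1 + 149\right)^{2} = 148^{2} = 21904$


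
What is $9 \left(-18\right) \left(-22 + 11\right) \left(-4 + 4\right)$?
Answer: $0$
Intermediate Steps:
$9 \left(-18\right) \left(-22 + 11\right) \left(-4 + 4\right) = - 162 \left(\left(-11\right) 0\right) = \left(-162\right) 0 = 0$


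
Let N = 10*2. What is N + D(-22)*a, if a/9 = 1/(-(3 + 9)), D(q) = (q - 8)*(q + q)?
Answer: -970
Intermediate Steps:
D(q) = 2*q*(-8 + q) (D(q) = (-8 + q)*(2*q) = 2*q*(-8 + q))
N = 20
a = -¾ (a = 9/((-(3 + 9))) = 9/((-1*12)) = 9/(-12) = 9*(-1/12) = -¾ ≈ -0.75000)
N + D(-22)*a = 20 + (2*(-22)*(-8 - 22))*(-¾) = 20 + (2*(-22)*(-30))*(-¾) = 20 + 1320*(-¾) = 20 - 990 = -970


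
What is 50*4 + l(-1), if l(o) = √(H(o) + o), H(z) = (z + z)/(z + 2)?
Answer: 200 + I*√3 ≈ 200.0 + 1.732*I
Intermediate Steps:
H(z) = 2*z/(2 + z) (H(z) = (2*z)/(2 + z) = 2*z/(2 + z))
l(o) = √(o + 2*o/(2 + o)) (l(o) = √(2*o/(2 + o) + o) = √(o + 2*o/(2 + o)))
50*4 + l(-1) = 50*4 + √(-(4 - 1)/(2 - 1)) = 200 + √(-1*3/1) = 200 + √(-1*1*3) = 200 + √(-3) = 200 + I*√3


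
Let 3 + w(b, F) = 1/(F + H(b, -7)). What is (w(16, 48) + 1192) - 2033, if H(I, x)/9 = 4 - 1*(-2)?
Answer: -86087/102 ≈ -843.99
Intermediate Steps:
H(I, x) = 54 (H(I, x) = 9*(4 - 1*(-2)) = 9*(4 + 2) = 9*6 = 54)
w(b, F) = -3 + 1/(54 + F) (w(b, F) = -3 + 1/(F + 54) = -3 + 1/(54 + F))
(w(16, 48) + 1192) - 2033 = ((-161 - 3*48)/(54 + 48) + 1192) - 2033 = ((-161 - 144)/102 + 1192) - 2033 = ((1/102)*(-305) + 1192) - 2033 = (-305/102 + 1192) - 2033 = 121279/102 - 2033 = -86087/102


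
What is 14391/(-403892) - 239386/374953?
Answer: -102082038935/151440517076 ≈ -0.67407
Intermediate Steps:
14391/(-403892) - 239386/374953 = 14391*(-1/403892) - 239386*1/374953 = -14391/403892 - 239386/374953 = -102082038935/151440517076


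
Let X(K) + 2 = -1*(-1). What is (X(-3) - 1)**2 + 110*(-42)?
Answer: -4616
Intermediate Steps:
X(K) = -1 (X(K) = -2 - 1*(-1) = -2 + 1 = -1)
(X(-3) - 1)**2 + 110*(-42) = (-1 - 1)**2 + 110*(-42) = (-2)**2 - 4620 = 4 - 4620 = -4616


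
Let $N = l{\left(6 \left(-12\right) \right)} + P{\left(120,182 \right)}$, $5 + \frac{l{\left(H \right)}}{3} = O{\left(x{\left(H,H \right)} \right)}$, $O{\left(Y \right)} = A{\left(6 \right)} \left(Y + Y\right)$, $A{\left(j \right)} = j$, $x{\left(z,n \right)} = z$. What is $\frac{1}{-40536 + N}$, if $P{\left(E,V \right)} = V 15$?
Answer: $- \frac{1}{40413} \approx -2.4745 \cdot 10^{-5}$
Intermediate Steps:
$P{\left(E,V \right)} = 15 V$
$O{\left(Y \right)} = 12 Y$ ($O{\left(Y \right)} = 6 \left(Y + Y\right) = 6 \cdot 2 Y = 12 Y$)
$l{\left(H \right)} = -15 + 36 H$ ($l{\left(H \right)} = -15 + 3 \cdot 12 H = -15 + 36 H$)
$N = 123$ ($N = \left(-15 + 36 \cdot 6 \left(-12\right)\right) + 15 \cdot 182 = \left(-15 + 36 \left(-72\right)\right) + 2730 = \left(-15 - 2592\right) + 2730 = -2607 + 2730 = 123$)
$\frac{1}{-40536 + N} = \frac{1}{-40536 + 123} = \frac{1}{-40413} = - \frac{1}{40413}$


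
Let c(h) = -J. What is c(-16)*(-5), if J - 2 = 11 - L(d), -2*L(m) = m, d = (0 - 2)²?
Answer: 75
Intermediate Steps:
d = 4 (d = (-2)² = 4)
L(m) = -m/2
J = 15 (J = 2 + (11 - (-1)*4/2) = 2 + (11 - 1*(-2)) = 2 + (11 + 2) = 2 + 13 = 15)
c(h) = -15 (c(h) = -1*15 = -15)
c(-16)*(-5) = -15*(-5) = 75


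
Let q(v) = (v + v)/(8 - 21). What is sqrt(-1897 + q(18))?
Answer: I*sqrt(321061)/13 ≈ 43.586*I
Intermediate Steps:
q(v) = -2*v/13 (q(v) = (2*v)/(-13) = (2*v)*(-1/13) = -2*v/13)
sqrt(-1897 + q(18)) = sqrt(-1897 - 2/13*18) = sqrt(-1897 - 36/13) = sqrt(-24697/13) = I*sqrt(321061)/13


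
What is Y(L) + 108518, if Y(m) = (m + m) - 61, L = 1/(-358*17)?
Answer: 330034650/3043 ≈ 1.0846e+5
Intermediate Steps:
L = -1/6086 (L = -1/358*1/17 = -1/6086 ≈ -0.00016431)
Y(m) = -61 + 2*m (Y(m) = 2*m - 61 = -61 + 2*m)
Y(L) + 108518 = (-61 + 2*(-1/6086)) + 108518 = (-61 - 1/3043) + 108518 = -185624/3043 + 108518 = 330034650/3043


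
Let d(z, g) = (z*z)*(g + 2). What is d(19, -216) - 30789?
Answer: -108043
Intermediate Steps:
d(z, g) = z²*(2 + g)
d(19, -216) - 30789 = 19²*(2 - 216) - 30789 = 361*(-214) - 30789 = -77254 - 30789 = -108043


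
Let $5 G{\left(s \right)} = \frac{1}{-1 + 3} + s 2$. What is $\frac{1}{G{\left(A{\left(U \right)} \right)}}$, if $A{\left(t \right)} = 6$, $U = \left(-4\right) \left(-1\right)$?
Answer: $\frac{2}{5} \approx 0.4$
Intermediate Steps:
$U = 4$
$G{\left(s \right)} = \frac{1}{10} + \frac{2 s}{5}$ ($G{\left(s \right)} = \frac{\frac{1}{-1 + 3} + s 2}{5} = \frac{\frac{1}{2} + 2 s}{5} = \frac{1}{10} + \frac{2 s}{5}$)
$\frac{1}{G{\left(A{\left(U \right)} \right)}} = \frac{1}{\frac{1}{10} + \frac{2}{5} \cdot 6} = \frac{1}{\frac{1}{10} + \frac{12}{5}} = \frac{1}{\frac{5}{2}} = \frac{2}{5}$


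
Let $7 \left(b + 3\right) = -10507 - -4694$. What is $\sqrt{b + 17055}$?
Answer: $\frac{\sqrt{794857}}{7} \approx 127.36$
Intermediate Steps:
$b = - \frac{5834}{7}$ ($b = -3 + \frac{-10507 - -4694}{7} = -3 + \frac{-10507 + 4694}{7} = -3 + \frac{1}{7} \left(-5813\right) = -3 - \frac{5813}{7} = - \frac{5834}{7} \approx -833.43$)
$\sqrt{b + 17055} = \sqrt{- \frac{5834}{7} + 17055} = \sqrt{\frac{113551}{7}} = \frac{\sqrt{794857}}{7}$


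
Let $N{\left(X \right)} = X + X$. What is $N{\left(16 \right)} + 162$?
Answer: $194$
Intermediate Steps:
$N{\left(X \right)} = 2 X$
$N{\left(16 \right)} + 162 = 2 \cdot 16 + 162 = 32 + 162 = 194$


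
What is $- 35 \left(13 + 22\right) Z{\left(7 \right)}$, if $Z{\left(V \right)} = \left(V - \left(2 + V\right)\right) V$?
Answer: $17150$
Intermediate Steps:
$Z{\left(V \right)} = - 2 V$
$- 35 \left(13 + 22\right) Z{\left(7 \right)} = - 35 \left(13 + 22\right) \left(\left(-2\right) 7\right) = \left(-35\right) 35 \left(-14\right) = \left(-1225\right) \left(-14\right) = 17150$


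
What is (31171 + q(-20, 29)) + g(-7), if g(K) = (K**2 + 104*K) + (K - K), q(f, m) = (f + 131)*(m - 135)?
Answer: 18726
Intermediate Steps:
q(f, m) = (-135 + m)*(131 + f) (q(f, m) = (131 + f)*(-135 + m) = (-135 + m)*(131 + f))
g(K) = K**2 + 104*K (g(K) = (K**2 + 104*K) + 0 = K**2 + 104*K)
(31171 + q(-20, 29)) + g(-7) = (31171 + (-17685 - 135*(-20) + 131*29 - 20*29)) - 7*(104 - 7) = (31171 + (-17685 + 2700 + 3799 - 580)) - 7*97 = (31171 - 11766) - 679 = 19405 - 679 = 18726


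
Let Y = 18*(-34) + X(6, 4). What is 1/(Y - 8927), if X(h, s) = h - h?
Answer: -1/9539 ≈ -0.00010483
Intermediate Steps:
X(h, s) = 0
Y = -612 (Y = 18*(-34) + 0 = -612 + 0 = -612)
1/(Y - 8927) = 1/(-612 - 8927) = 1/(-9539) = -1/9539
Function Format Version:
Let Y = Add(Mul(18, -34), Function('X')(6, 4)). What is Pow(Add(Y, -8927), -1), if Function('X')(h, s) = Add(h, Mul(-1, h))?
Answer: Rational(-1, 9539) ≈ -0.00010483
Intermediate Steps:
Function('X')(h, s) = 0
Y = -612 (Y = Add(Mul(18, -34), 0) = Add(-612, 0) = -612)
Pow(Add(Y, -8927), -1) = Pow(Add(-612, -8927), -1) = Pow(-9539, -1) = Rational(-1, 9539)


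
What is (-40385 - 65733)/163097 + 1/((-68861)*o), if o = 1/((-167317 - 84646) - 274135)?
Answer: 78497613908/11231022517 ≈ 6.9894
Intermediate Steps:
o = -1/526098 (o = 1/(-251963 - 274135) = 1/(-526098) = -1/526098 ≈ -1.9008e-6)
(-40385 - 65733)/163097 + 1/((-68861)*o) = (-40385 - 65733)/163097 + 1/((-68861)*(-1/526098)) = -106118*1/163097 - 1/68861*(-526098) = -106118/163097 + 526098/68861 = 78497613908/11231022517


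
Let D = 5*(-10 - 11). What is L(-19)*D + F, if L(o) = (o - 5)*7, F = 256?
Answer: 17896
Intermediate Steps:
D = -105 (D = 5*(-21) = -105)
L(o) = -35 + 7*o (L(o) = (-5 + o)*7 = -35 + 7*o)
L(-19)*D + F = (-35 + 7*(-19))*(-105) + 256 = (-35 - 133)*(-105) + 256 = -168*(-105) + 256 = 17640 + 256 = 17896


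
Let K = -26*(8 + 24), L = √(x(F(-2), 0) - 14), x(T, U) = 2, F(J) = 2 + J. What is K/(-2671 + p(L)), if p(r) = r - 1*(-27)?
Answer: 549952/1747687 + 416*I*√3/1747687 ≈ 0.31467 + 0.00041228*I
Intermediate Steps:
L = 2*I*√3 (L = √(2 - 14) = √(-12) = 2*I*√3 ≈ 3.4641*I)
p(r) = 27 + r (p(r) = r + 27 = 27 + r)
K = -832 (K = -26*32 = -832)
K/(-2671 + p(L)) = -832/(-2671 + (27 + 2*I*√3)) = -832/(-2644 + 2*I*√3)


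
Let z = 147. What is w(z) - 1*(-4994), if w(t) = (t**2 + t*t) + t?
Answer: 48359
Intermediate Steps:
w(t) = t + 2*t**2 (w(t) = (t**2 + t**2) + t = 2*t**2 + t = t + 2*t**2)
w(z) - 1*(-4994) = 147*(1 + 2*147) - 1*(-4994) = 147*(1 + 294) + 4994 = 147*295 + 4994 = 43365 + 4994 = 48359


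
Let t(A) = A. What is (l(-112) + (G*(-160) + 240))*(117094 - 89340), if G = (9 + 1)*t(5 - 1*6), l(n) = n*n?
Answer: 399213536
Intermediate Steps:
l(n) = n²
G = -10 (G = (9 + 1)*(5 - 1*6) = 10*(5 - 6) = 10*(-1) = -10)
(l(-112) + (G*(-160) + 240))*(117094 - 89340) = ((-112)² + (-10*(-160) + 240))*(117094 - 89340) = (12544 + (1600 + 240))*27754 = (12544 + 1840)*27754 = 14384*27754 = 399213536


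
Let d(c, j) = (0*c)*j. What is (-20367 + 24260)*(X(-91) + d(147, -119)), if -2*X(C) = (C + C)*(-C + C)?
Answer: 0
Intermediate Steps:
d(c, j) = 0 (d(c, j) = 0*j = 0)
X(C) = 0 (X(C) = -(C + C)*(-C + C)/2 = -2*C*0/2 = -½*0 = 0)
(-20367 + 24260)*(X(-91) + d(147, -119)) = (-20367 + 24260)*(0 + 0) = 3893*0 = 0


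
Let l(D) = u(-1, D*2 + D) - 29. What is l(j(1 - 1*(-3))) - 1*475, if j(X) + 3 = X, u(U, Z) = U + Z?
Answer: -502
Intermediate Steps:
j(X) = -3 + X
l(D) = -30 + 3*D (l(D) = (-1 + (D*2 + D)) - 29 = (-1 + (2*D + D)) - 29 = (-1 + 3*D) - 29 = -30 + 3*D)
l(j(1 - 1*(-3))) - 1*475 = (-30 + 3*(-3 + (1 - 1*(-3)))) - 1*475 = (-30 + 3*(-3 + (1 + 3))) - 475 = (-30 + 3*(-3 + 4)) - 475 = (-30 + 3*1) - 475 = (-30 + 3) - 475 = -27 - 475 = -502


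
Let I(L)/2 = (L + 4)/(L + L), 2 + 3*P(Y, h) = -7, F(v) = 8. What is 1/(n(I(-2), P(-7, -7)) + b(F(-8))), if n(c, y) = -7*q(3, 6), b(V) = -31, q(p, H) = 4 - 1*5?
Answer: -1/24 ≈ -0.041667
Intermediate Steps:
q(p, H) = -1 (q(p, H) = 4 - 5 = -1)
P(Y, h) = -3 (P(Y, h) = -⅔ + (⅓)*(-7) = -⅔ - 7/3 = -3)
I(L) = (4 + L)/L (I(L) = 2*((L + 4)/(L + L)) = 2*((4 + L)/((2*L))) = 2*((4 + L)*(1/(2*L))) = 2*((4 + L)/(2*L)) = (4 + L)/L)
n(c, y) = 7 (n(c, y) = -7*(-1) = 7)
1/(n(I(-2), P(-7, -7)) + b(F(-8))) = 1/(7 - 31) = 1/(-24) = -1/24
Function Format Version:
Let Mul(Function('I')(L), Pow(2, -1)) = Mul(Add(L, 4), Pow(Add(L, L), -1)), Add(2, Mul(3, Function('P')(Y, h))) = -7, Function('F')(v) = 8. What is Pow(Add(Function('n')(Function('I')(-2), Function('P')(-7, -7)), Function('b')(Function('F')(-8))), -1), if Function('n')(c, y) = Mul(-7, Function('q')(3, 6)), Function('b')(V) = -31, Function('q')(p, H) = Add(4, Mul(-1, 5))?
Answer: Rational(-1, 24) ≈ -0.041667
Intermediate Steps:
Function('q')(p, H) = -1 (Function('q')(p, H) = Add(4, -5) = -1)
Function('P')(Y, h) = -3 (Function('P')(Y, h) = Add(Rational(-2, 3), Mul(Rational(1, 3), -7)) = Add(Rational(-2, 3), Rational(-7, 3)) = -3)
Function('I')(L) = Mul(Pow(L, -1), Add(4, L)) (Function('I')(L) = Mul(2, Mul(Add(L, 4), Pow(Add(L, L), -1))) = Mul(2, Mul(Add(4, L), Pow(Mul(2, L), -1))) = Mul(2, Mul(Add(4, L), Mul(Rational(1, 2), Pow(L, -1)))) = Mul(2, Mul(Rational(1, 2), Pow(L, -1), Add(4, L))) = Mul(Pow(L, -1), Add(4, L)))
Function('n')(c, y) = 7 (Function('n')(c, y) = Mul(-7, -1) = 7)
Pow(Add(Function('n')(Function('I')(-2), Function('P')(-7, -7)), Function('b')(Function('F')(-8))), -1) = Pow(Add(7, -31), -1) = Pow(-24, -1) = Rational(-1, 24)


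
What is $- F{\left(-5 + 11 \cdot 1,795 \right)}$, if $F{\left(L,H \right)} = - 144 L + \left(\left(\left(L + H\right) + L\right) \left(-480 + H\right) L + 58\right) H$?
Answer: $-1212603096$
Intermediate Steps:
$F{\left(L,H \right)} = - 144 L + H \left(58 + L \left(-480 + H\right) \left(H + 2 L\right)\right)$ ($F{\left(L,H \right)} = - 144 L + \left(\left(\left(H + L\right) + L\right) \left(-480 + H\right) L + 58\right) H = - 144 L + \left(\left(H + 2 L\right) \left(-480 + H\right) L + 58\right) H = - 144 L + \left(\left(-480 + H\right) \left(H + 2 L\right) L + 58\right) H = - 144 L + \left(L \left(-480 + H\right) \left(H + 2 L\right) + 58\right) H = - 144 L + \left(58 + L \left(-480 + H\right) \left(H + 2 L\right)\right) H = - 144 L + H \left(58 + L \left(-480 + H\right) \left(H + 2 L\right)\right)$)
$- F{\left(-5 + 11 \cdot 1,795 \right)} = - (- 144 \left(-5 + 11 \cdot 1\right) + 58 \cdot 795 + \left(-5 + 11 \cdot 1\right) 795^{3} - 763200 \left(-5 + 11 \cdot 1\right)^{2} - 480 \left(-5 + 11 \cdot 1\right) 795^{2} + 2 \cdot 795^{2} \left(-5 + 11 \cdot 1\right)^{2}) = - (- 144 \left(-5 + 11\right) + 46110 + \left(-5 + 11\right) 502459875 - 763200 \left(-5 + 11\right)^{2} - 480 \left(-5 + 11\right) 632025 + 2 \cdot 632025 \left(-5 + 11\right)^{2}) = - (\left(-144\right) 6 + 46110 + 6 \cdot 502459875 - 763200 \cdot 6^{2} - 2880 \cdot 632025 + 2 \cdot 632025 \cdot 6^{2}) = - (-864 + 46110 + 3014759250 - 763200 \cdot 36 - 1820232000 + 2 \cdot 632025 \cdot 36) = - (-864 + 46110 + 3014759250 - 27475200 - 1820232000 + 45505800) = \left(-1\right) 1212603096 = -1212603096$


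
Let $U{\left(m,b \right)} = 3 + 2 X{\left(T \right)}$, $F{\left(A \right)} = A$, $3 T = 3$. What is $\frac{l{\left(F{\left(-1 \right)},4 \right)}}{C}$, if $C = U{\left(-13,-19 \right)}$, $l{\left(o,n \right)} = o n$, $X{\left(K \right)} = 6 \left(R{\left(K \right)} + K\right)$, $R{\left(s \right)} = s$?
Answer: $- \frac{4}{27} \approx -0.14815$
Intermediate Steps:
$T = 1$ ($T = \frac{1}{3} \cdot 3 = 1$)
$X{\left(K \right)} = 12 K$ ($X{\left(K \right)} = 6 \left(K + K\right) = 6 \cdot 2 K = 12 K$)
$l{\left(o,n \right)} = n o$
$U{\left(m,b \right)} = 27$ ($U{\left(m,b \right)} = 3 + 2 \cdot 12 \cdot 1 = 3 + 2 \cdot 12 = 3 + 24 = 27$)
$C = 27$
$\frac{l{\left(F{\left(-1 \right)},4 \right)}}{C} = \frac{4 \left(-1\right)}{27} = \left(-4\right) \frac{1}{27} = - \frac{4}{27}$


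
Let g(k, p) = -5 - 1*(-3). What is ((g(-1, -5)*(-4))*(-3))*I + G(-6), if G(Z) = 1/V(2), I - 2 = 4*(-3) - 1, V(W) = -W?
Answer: 527/2 ≈ 263.50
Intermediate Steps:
g(k, p) = -2 (g(k, p) = -5 + 3 = -2)
I = -11 (I = 2 + (4*(-3) - 1) = 2 + (-12 - 1) = 2 - 13 = -11)
G(Z) = -½ (G(Z) = 1/(-1*2) = 1/(-2) = -½)
((g(-1, -5)*(-4))*(-3))*I + G(-6) = (-2*(-4)*(-3))*(-11) - ½ = (8*(-3))*(-11) - ½ = -24*(-11) - ½ = 264 - ½ = 527/2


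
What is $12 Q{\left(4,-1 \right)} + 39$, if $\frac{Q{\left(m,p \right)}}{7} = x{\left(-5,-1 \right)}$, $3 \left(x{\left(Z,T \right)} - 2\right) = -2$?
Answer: $151$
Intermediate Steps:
$x{\left(Z,T \right)} = \frac{4}{3}$ ($x{\left(Z,T \right)} = 2 + \frac{1}{3} \left(-2\right) = 2 - \frac{2}{3} = \frac{4}{3}$)
$Q{\left(m,p \right)} = \frac{28}{3}$ ($Q{\left(m,p \right)} = 7 \cdot \frac{4}{3} = \frac{28}{3}$)
$12 Q{\left(4,-1 \right)} + 39 = 12 \cdot \frac{28}{3} + 39 = 112 + 39 = 151$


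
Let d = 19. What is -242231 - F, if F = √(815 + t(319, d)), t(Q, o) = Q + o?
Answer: -242231 - √1153 ≈ -2.4227e+5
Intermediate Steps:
F = √1153 (F = √(815 + (319 + 19)) = √(815 + 338) = √1153 ≈ 33.956)
-242231 - F = -242231 - √1153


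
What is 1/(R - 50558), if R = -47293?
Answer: -1/97851 ≈ -1.0220e-5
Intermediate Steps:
1/(R - 50558) = 1/(-47293 - 50558) = 1/(-97851) = -1/97851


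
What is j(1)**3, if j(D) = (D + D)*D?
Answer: 8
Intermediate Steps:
j(D) = 2*D**2 (j(D) = (2*D)*D = 2*D**2)
j(1)**3 = (2*1**2)**3 = (2*1)**3 = 2**3 = 8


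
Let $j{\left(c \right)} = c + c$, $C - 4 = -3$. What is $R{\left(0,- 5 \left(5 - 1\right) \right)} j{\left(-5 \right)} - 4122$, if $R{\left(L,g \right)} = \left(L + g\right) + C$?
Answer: $-3932$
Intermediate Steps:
$C = 1$ ($C = 4 - 3 = 1$)
$j{\left(c \right)} = 2 c$
$R{\left(L,g \right)} = 1 + L + g$ ($R{\left(L,g \right)} = \left(L + g\right) + 1 = 1 + L + g$)
$R{\left(0,- 5 \left(5 - 1\right) \right)} j{\left(-5 \right)} - 4122 = \left(1 + 0 - 5 \left(5 - 1\right)\right) 2 \left(-5\right) - 4122 = \left(1 + 0 - 20\right) \left(-10\right) - 4122 = \left(-19\right) \left(-10\right) - 4122 = 190 - 4122 = -3932$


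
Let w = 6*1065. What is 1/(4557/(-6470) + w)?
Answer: 6470/41338743 ≈ 0.00015651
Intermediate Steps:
w = 6390
1/(4557/(-6470) + w) = 1/(4557/(-6470) + 6390) = 1/(4557*(-1/6470) + 6390) = 1/(-4557/6470 + 6390) = 1/(41338743/6470) = 6470/41338743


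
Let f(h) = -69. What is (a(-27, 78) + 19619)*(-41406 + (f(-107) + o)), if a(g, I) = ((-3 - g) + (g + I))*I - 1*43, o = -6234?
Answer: -1213049034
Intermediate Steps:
a(g, I) = -43 + I*(-3 + I) (a(g, I) = ((-3 - g) + (I + g))*I - 43 = (-3 + I)*I - 43 = I*(-3 + I) - 43 = -43 + I*(-3 + I))
(a(-27, 78) + 19619)*(-41406 + (f(-107) + o)) = ((-43 + 78**2 - 3*78) + 19619)*(-41406 + (-69 - 6234)) = ((-43 + 6084 - 234) + 19619)*(-41406 - 6303) = (5807 + 19619)*(-47709) = 25426*(-47709) = -1213049034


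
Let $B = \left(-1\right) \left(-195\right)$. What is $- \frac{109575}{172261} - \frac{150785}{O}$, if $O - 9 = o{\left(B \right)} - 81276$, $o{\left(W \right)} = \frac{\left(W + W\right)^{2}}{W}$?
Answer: $\frac{17155011860}{13864771107} \approx 1.2373$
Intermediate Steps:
$B = 195$
$o{\left(W \right)} = 4 W$ ($o{\left(W \right)} = \frac{\left(2 W\right)^{2}}{W} = \frac{4 W^{2}}{W} = 4 W$)
$O = -80487$ ($O = 9 + \left(4 \cdot 195 - 81276\right) = 9 + \left(780 - 81276\right) = 9 - 80496 = -80487$)
$- \frac{109575}{172261} - \frac{150785}{O} = - \frac{109575}{172261} - \frac{150785}{-80487} = \left(-109575\right) \frac{1}{172261} - - \frac{150785}{80487} = - \frac{109575}{172261} + \frac{150785}{80487} = \frac{17155011860}{13864771107}$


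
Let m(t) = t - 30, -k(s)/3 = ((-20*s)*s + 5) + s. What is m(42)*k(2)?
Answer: 2628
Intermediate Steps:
k(s) = -15 - 3*s + 60*s**2 (k(s) = -3*(((-20*s)*s + 5) + s) = -3*((-20*s**2 + 5) + s) = -3*((5 - 20*s**2) + s) = -3*(5 + s - 20*s**2) = -15 - 3*s + 60*s**2)
m(t) = -30 + t
m(42)*k(2) = (-30 + 42)*(-15 - 3*2 + 60*2**2) = 12*(-15 - 6 + 60*4) = 12*(-15 - 6 + 240) = 12*219 = 2628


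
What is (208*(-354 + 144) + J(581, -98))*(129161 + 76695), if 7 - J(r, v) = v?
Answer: -8970175200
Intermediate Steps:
J(r, v) = 7 - v
(208*(-354 + 144) + J(581, -98))*(129161 + 76695) = (208*(-354 + 144) + (7 - 1*(-98)))*(129161 + 76695) = (208*(-210) + (7 + 98))*205856 = (-43680 + 105)*205856 = -43575*205856 = -8970175200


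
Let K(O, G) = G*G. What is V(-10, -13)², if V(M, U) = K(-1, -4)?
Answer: 256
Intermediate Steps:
K(O, G) = G²
V(M, U) = 16 (V(M, U) = (-4)² = 16)
V(-10, -13)² = 16² = 256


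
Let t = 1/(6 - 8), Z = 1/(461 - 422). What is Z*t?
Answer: -1/78 ≈ -0.012821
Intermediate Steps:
Z = 1/39 ≈ 0.025641
t = -1/2 (t = 1/(-2) = -1/2 ≈ -0.50000)
Z*t = (1/39)*(-1/2) = -1/78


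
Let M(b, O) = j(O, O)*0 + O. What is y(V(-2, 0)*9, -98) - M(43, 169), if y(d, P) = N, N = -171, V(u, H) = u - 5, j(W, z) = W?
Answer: -340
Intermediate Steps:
M(b, O) = O (M(b, O) = O*0 + O = 0 + O = O)
V(u, H) = -5 + u
y(d, P) = -171
y(V(-2, 0)*9, -98) - M(43, 169) = -171 - 1*169 = -171 - 169 = -340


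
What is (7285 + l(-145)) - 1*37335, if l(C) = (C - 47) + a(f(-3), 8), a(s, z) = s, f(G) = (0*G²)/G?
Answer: -30242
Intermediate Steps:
f(G) = 0 (f(G) = 0/G = 0)
l(C) = -47 + C (l(C) = (C - 47) + 0 = (-47 + C) + 0 = -47 + C)
(7285 + l(-145)) - 1*37335 = (7285 + (-47 - 145)) - 1*37335 = (7285 - 192) - 37335 = 7093 - 37335 = -30242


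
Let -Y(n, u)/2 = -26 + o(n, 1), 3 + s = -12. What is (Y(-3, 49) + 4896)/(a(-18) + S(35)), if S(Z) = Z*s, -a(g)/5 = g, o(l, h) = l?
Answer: -4954/435 ≈ -11.389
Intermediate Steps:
s = -15 (s = -3 - 12 = -15)
a(g) = -5*g
Y(n, u) = 52 - 2*n (Y(n, u) = -2*(-26 + n) = 52 - 2*n)
S(Z) = -15*Z (S(Z) = Z*(-15) = -15*Z)
(Y(-3, 49) + 4896)/(a(-18) + S(35)) = ((52 - 2*(-3)) + 4896)/(-5*(-18) - 15*35) = ((52 + 6) + 4896)/(90 - 525) = (58 + 4896)/(-435) = 4954*(-1/435) = -4954/435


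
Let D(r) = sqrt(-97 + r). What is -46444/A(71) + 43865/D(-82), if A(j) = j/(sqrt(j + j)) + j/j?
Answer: 92888/69 - 46444*sqrt(142)/69 - 43865*I*sqrt(179)/179 ≈ -6674.7 - 3278.6*I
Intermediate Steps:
A(j) = 1 + sqrt(2)*sqrt(j)/2 (A(j) = j/(sqrt(2*j)) + 1 = j/((sqrt(2)*sqrt(j))) + 1 = j*(sqrt(2)/(2*sqrt(j))) + 1 = sqrt(2)*sqrt(j)/2 + 1 = 1 + sqrt(2)*sqrt(j)/2)
-46444/A(71) + 43865/D(-82) = -46444/(1 + sqrt(2)*sqrt(71)/2) + 43865/(sqrt(-97 - 82)) = -46444/(1 + sqrt(142)/2) + 43865/(sqrt(-179)) = -46444/(1 + sqrt(142)/2) + 43865/((I*sqrt(179))) = -46444/(1 + sqrt(142)/2) + 43865*(-I*sqrt(179)/179) = -46444/(1 + sqrt(142)/2) - 43865*I*sqrt(179)/179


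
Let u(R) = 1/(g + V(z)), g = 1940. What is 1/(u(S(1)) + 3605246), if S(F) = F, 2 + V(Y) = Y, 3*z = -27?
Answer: 1929/6954519535 ≈ 2.7737e-7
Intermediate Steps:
z = -9 (z = (⅓)*(-27) = -9)
V(Y) = -2 + Y
u(R) = 1/1929 (u(R) = 1/(1940 + (-2 - 9)) = 1/(1940 - 11) = 1/1929)
1/(u(S(1)) + 3605246) = 1/(1/1929 + 3605246) = 1/(6954519535/1929) = 1929/6954519535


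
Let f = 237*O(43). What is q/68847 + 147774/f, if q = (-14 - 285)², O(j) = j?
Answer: 3694960723/233873259 ≈ 15.799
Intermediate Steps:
q = 89401 (q = (-299)² = 89401)
f = 10191 (f = 237*43 = 10191)
q/68847 + 147774/f = 89401/68847 + 147774/10191 = 89401*(1/68847) + 147774*(1/10191) = 89401/68847 + 49258/3397 = 3694960723/233873259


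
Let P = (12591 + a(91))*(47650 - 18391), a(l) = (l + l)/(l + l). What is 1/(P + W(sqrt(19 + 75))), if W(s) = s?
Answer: 184214664/67870084865265745 - sqrt(94)/135740169730531490 ≈ 2.7142e-9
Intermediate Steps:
a(l) = 1 (a(l) = (2*l)/((2*l)) = (2*l)*(1/(2*l)) = 1)
P = 368429328 (P = (12591 + 1)*(47650 - 18391) = 12592*29259 = 368429328)
1/(P + W(sqrt(19 + 75))) = 1/(368429328 + sqrt(19 + 75)) = 1/(368429328 + sqrt(94))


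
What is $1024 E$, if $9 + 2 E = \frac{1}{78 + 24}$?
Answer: $- \frac{234752}{51} \approx -4603.0$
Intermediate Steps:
$E = - \frac{917}{204}$ ($E = - \frac{9}{2} + \frac{1}{2 \left(78 + 24\right)} = - \frac{9}{2} + \frac{1}{2 \cdot 102} = - \frac{9}{2} + \frac{1}{2} \cdot \frac{1}{102} = - \frac{9}{2} + \frac{1}{204} = - \frac{917}{204} \approx -4.4951$)
$1024 E = 1024 \left(- \frac{917}{204}\right) = - \frac{234752}{51}$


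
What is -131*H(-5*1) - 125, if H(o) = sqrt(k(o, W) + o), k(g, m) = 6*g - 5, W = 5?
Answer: -125 - 262*I*sqrt(10) ≈ -125.0 - 828.52*I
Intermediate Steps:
k(g, m) = -5 + 6*g
H(o) = sqrt(-5 + 7*o) (H(o) = sqrt((-5 + 6*o) + o) = sqrt(-5 + 7*o))
-131*H(-5*1) - 125 = -131*sqrt(-5 + 7*(-5*1)) - 125 = -131*sqrt(-5 + 7*(-5)) - 125 = -131*sqrt(-5 - 35) - 125 = -262*I*sqrt(10) - 125 = -125 - 262*I*sqrt(10)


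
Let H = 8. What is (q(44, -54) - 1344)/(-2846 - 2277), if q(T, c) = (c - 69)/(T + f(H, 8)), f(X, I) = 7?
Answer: 487/1853 ≈ 0.26282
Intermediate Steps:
q(T, c) = (-69 + c)/(7 + T) (q(T, c) = (c - 69)/(T + 7) = (-69 + c)/(7 + T))
(q(44, -54) - 1344)/(-2846 - 2277) = ((-69 - 54)/(7 + 44) - 1344)/(-2846 - 2277) = (-123/51 - 1344)/(-5123) = ((1/51)*(-123) - 1344)*(-1/5123) = (-41/17 - 1344)*(-1/5123) = -22889/17*(-1/5123) = 487/1853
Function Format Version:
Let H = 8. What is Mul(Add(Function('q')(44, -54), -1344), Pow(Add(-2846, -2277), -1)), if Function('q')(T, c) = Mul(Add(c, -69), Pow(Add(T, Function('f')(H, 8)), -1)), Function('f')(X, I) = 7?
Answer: Rational(487, 1853) ≈ 0.26282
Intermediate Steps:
Function('q')(T, c) = Mul(Pow(Add(7, T), -1), Add(-69, c)) (Function('q')(T, c) = Mul(Add(c, -69), Pow(Add(T, 7), -1)) = Mul(Add(-69, c), Pow(Add(7, T), -1)) = Mul(Pow(Add(7, T), -1), Add(-69, c)))
Mul(Add(Function('q')(44, -54), -1344), Pow(Add(-2846, -2277), -1)) = Mul(Add(Mul(Pow(Add(7, 44), -1), Add(-69, -54)), -1344), Pow(Add(-2846, -2277), -1)) = Mul(Add(Mul(Pow(51, -1), -123), -1344), Pow(-5123, -1)) = Mul(Add(Mul(Rational(1, 51), -123), -1344), Rational(-1, 5123)) = Mul(Add(Rational(-41, 17), -1344), Rational(-1, 5123)) = Mul(Rational(-22889, 17), Rational(-1, 5123)) = Rational(487, 1853)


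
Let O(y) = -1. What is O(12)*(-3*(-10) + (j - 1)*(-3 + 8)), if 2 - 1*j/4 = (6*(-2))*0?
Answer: -65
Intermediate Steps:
j = 8 (j = 8 - 4*6*(-2)*0 = 8 - (-48)*0 = 8 - 4*0 = 8 + 0 = 8)
O(12)*(-3*(-10) + (j - 1)*(-3 + 8)) = -(-3*(-10) + (8 - 1)*(-3 + 8)) = -(30 + 7*5) = -(30 + 35) = -1*65 = -65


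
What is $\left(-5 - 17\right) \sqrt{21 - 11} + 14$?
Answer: $14 - 22 \sqrt{10} \approx -55.57$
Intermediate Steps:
$\left(-5 - 17\right) \sqrt{21 - 11} + 14 = - 22 \sqrt{10} + 14 = 14 - 22 \sqrt{10}$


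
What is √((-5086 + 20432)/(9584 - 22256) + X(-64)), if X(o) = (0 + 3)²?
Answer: √542861/264 ≈ 2.7909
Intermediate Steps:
X(o) = 9 (X(o) = 3² = 9)
√((-5086 + 20432)/(9584 - 22256) + X(-64)) = √((-5086 + 20432)/(9584 - 22256) + 9) = √(15346/(-12672) + 9) = √(15346*(-1/12672) + 9) = √(-7673/6336 + 9) = √(49351/6336) = √542861/264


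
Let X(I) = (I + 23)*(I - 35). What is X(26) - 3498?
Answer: -3939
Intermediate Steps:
X(I) = (-35 + I)*(23 + I) (X(I) = (23 + I)*(-35 + I) = (-35 + I)*(23 + I))
X(26) - 3498 = (-805 + 26² - 12*26) - 3498 = (-805 + 676 - 312) - 3498 = -441 - 3498 = -3939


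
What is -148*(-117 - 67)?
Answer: 27232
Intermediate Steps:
-148*(-117 - 67) = -148*(-184) = 27232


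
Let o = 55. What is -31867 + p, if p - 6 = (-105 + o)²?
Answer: -29361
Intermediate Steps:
p = 2506 (p = 6 + (-105 + 55)² = 6 + (-50)² = 6 + 2500 = 2506)
-31867 + p = -31867 + 2506 = -29361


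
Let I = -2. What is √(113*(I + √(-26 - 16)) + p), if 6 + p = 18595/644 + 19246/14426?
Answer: √(-1088546072665401 + 609567847195748*I*√42)/2322586 ≈ 16.701 + 21.925*I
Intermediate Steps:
p = 112451915/4645172 (p = -6 + (18595/644 + 19246/14426) = -6 + (18595*(1/644) + 19246*(1/14426)) = -6 + (18595/644 + 9623/7213) = -6 + 140322947/4645172 = 112451915/4645172 ≈ 24.208)
√(113*(I + √(-26 - 16)) + p) = √(113*(-2 + √(-26 - 16)) + 112451915/4645172) = √(113*(-2 + √(-42)) + 112451915/4645172) = √(113*(-2 + I*√42) + 112451915/4645172) = √((-226 + 113*I*√42) + 112451915/4645172) = √(-937356957/4645172 + 113*I*√42)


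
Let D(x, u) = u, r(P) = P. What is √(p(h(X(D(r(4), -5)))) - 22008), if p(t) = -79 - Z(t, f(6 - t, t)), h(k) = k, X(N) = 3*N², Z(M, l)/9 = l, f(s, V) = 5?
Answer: 2*I*√5533 ≈ 148.77*I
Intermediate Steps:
Z(M, l) = 9*l
p(t) = -124 (p(t) = -79 - 9*5 = -79 - 1*45 = -79 - 45 = -124)
√(p(h(X(D(r(4), -5)))) - 22008) = √(-124 - 22008) = √(-22132) = 2*I*√5533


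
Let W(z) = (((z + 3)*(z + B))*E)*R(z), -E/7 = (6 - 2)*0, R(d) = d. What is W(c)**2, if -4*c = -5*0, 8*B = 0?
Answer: 0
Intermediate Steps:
B = 0 (B = (1/8)*0 = 0)
c = 0 (c = -(-5)*0/4 = -1/4*0 = 0)
E = 0 (E = -7*(6 - 2)*0 = -28*0 = -7*0 = 0)
W(z) = 0 (W(z) = (((z + 3)*(z + 0))*0)*z = (((3 + z)*z)*0)*z = ((z*(3 + z))*0)*z = 0*z = 0)
W(c)**2 = 0**2 = 0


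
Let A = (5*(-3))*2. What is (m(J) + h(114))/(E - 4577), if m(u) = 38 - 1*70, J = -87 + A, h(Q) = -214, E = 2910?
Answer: 246/1667 ≈ 0.14757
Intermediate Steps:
A = -30 (A = -15*2 = -30)
J = -117 (J = -87 - 30 = -117)
m(u) = -32 (m(u) = 38 - 70 = -32)
(m(J) + h(114))/(E - 4577) = (-32 - 214)/(2910 - 4577) = -246/(-1667) = -246*(-1/1667) = 246/1667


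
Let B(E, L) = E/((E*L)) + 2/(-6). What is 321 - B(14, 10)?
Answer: 9637/30 ≈ 321.23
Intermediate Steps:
B(E, L) = -⅓ + 1/L (B(E, L) = E*(1/(E*L)) + 2*(-⅙) = 1/L - ⅓ = -⅓ + 1/L)
321 - B(14, 10) = 321 - (3 - 1*10)/(3*10) = 321 - (3 - 10)/(3*10) = 321 - (-7)/(3*10) = 321 - 1*(-7/30) = 321 + 7/30 = 9637/30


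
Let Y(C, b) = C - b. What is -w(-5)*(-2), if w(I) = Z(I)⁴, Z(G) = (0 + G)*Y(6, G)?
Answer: 18301250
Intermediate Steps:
Z(G) = G*(6 - G) (Z(G) = (0 + G)*(6 - G) = G*(6 - G))
w(I) = I⁴*(6 - I)⁴ (w(I) = (I*(6 - I))⁴ = I⁴*(6 - I)⁴)
-w(-5)*(-2) = -(-5)⁴*(-6 - 5)⁴*(-2) = -625*(-11)⁴*(-2) = -625*14641*(-2) = -1*9150625*(-2) = -9150625*(-2) = 18301250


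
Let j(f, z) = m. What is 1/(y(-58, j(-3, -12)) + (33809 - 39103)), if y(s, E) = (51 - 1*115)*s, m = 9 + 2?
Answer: -1/1582 ≈ -0.00063211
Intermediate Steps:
m = 11
j(f, z) = 11
y(s, E) = -64*s (y(s, E) = (51 - 115)*s = -64*s)
1/(y(-58, j(-3, -12)) + (33809 - 39103)) = 1/(-64*(-58) + (33809 - 39103)) = 1/(3712 - 5294) = 1/(-1582) = -1/1582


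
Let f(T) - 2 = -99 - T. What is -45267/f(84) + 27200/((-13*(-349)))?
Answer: 210299579/821197 ≈ 256.09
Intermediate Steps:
f(T) = -97 - T (f(T) = 2 + (-99 - T) = -97 - T)
-45267/f(84) + 27200/((-13*(-349))) = -45267/(-97 - 1*84) + 27200/((-13*(-349))) = -45267/(-97 - 84) + 27200/4537 = -45267/(-181) + 27200*(1/4537) = -45267*(-1/181) + 27200/4537 = 45267/181 + 27200/4537 = 210299579/821197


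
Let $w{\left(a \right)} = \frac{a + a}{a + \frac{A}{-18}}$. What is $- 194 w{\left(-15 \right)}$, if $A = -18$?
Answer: $- \frac{2910}{7} \approx -415.71$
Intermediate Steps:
$w{\left(a \right)} = \frac{2 a}{1 + a}$ ($w{\left(a \right)} = \frac{a + a}{a - \frac{18}{-18}} = \frac{2 a}{a - -1} = \frac{2 a}{a + 1} = \frac{2 a}{1 + a}$)
$- 194 w{\left(-15 \right)} = - 194 \cdot 2 \left(-15\right) \frac{1}{1 - 15} = - 194 \cdot 2 \left(-15\right) \frac{1}{-14} = - 194 \cdot 2 \left(-15\right) \left(- \frac{1}{14}\right) = \left(-194\right) \frac{15}{7} = - \frac{2910}{7}$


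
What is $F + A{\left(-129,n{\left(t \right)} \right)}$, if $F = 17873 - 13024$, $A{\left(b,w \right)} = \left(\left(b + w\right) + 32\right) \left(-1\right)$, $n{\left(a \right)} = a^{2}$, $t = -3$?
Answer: $4937$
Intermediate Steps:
$A{\left(b,w \right)} = -32 - b - w$ ($A{\left(b,w \right)} = \left(32 + b + w\right) \left(-1\right) = -32 - b - w$)
$F = 4849$ ($F = 17873 - 13024 = 4849$)
$F + A{\left(-129,n{\left(t \right)} \right)} = 4849 - -88 = 4849 + 88 = 4937$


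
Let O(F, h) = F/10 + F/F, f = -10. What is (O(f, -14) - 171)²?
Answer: 29241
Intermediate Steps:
O(F, h) = 1 + F/10 (O(F, h) = F*(⅒) + 1 = F/10 + 1 = 1 + F/10)
(O(f, -14) - 171)² = ((1 + (⅒)*(-10)) - 171)² = ((1 - 1) - 171)² = (0 - 171)² = (-171)² = 29241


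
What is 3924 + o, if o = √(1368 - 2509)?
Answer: 3924 + I*√1141 ≈ 3924.0 + 33.779*I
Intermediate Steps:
o = I*√1141 (o = √(-1141) = I*√1141 ≈ 33.779*I)
3924 + o = 3924 + I*√1141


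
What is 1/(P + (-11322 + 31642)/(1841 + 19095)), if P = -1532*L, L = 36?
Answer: -2617/144330244 ≈ -1.8132e-5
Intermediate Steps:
P = -55152 (P = -1532*36 = -55152)
1/(P + (-11322 + 31642)/(1841 + 19095)) = 1/(-55152 + (-11322 + 31642)/(1841 + 19095)) = 1/(-55152 + 20320/20936) = 1/(-55152 + 20320*(1/20936)) = 1/(-55152 + 2540/2617) = 1/(-144330244/2617) = -2617/144330244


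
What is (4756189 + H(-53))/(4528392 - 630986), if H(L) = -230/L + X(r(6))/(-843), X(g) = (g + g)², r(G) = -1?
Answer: 212501962009/174132202674 ≈ 1.2203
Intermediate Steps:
X(g) = 4*g² (X(g) = (2*g)² = 4*g²)
H(L) = -4/843 - 230/L (H(L) = -230/L + (4*(-1)²)/(-843) = -230/L + (4*1)*(-1/843) = -230/L + 4*(-1/843) = -230/L - 4/843 = -4/843 - 230/L)
(4756189 + H(-53))/(4528392 - 630986) = (4756189 + (-4/843 - 230/(-53)))/(4528392 - 630986) = (4756189 + (-4/843 - 230*(-1/53)))/3897406 = (4756189 + (-4/843 + 230/53))*(1/3897406) = (4756189 + 193678/44679)*(1/3897406) = (212501962009/44679)*(1/3897406) = 212501962009/174132202674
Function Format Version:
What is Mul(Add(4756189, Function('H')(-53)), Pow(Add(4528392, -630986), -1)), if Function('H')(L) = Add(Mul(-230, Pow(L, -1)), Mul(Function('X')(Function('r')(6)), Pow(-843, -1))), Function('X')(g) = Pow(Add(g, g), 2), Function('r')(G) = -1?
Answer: Rational(212501962009, 174132202674) ≈ 1.2203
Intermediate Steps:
Function('X')(g) = Mul(4, Pow(g, 2)) (Function('X')(g) = Pow(Mul(2, g), 2) = Mul(4, Pow(g, 2)))
Function('H')(L) = Add(Rational(-4, 843), Mul(-230, Pow(L, -1))) (Function('H')(L) = Add(Mul(-230, Pow(L, -1)), Mul(Mul(4, Pow(-1, 2)), Pow(-843, -1))) = Add(Mul(-230, Pow(L, -1)), Mul(Mul(4, 1), Rational(-1, 843))) = Add(Mul(-230, Pow(L, -1)), Mul(4, Rational(-1, 843))) = Add(Mul(-230, Pow(L, -1)), Rational(-4, 843)) = Add(Rational(-4, 843), Mul(-230, Pow(L, -1))))
Mul(Add(4756189, Function('H')(-53)), Pow(Add(4528392, -630986), -1)) = Mul(Add(4756189, Add(Rational(-4, 843), Mul(-230, Pow(-53, -1)))), Pow(Add(4528392, -630986), -1)) = Mul(Add(4756189, Add(Rational(-4, 843), Mul(-230, Rational(-1, 53)))), Pow(3897406, -1)) = Mul(Add(4756189, Add(Rational(-4, 843), Rational(230, 53))), Rational(1, 3897406)) = Mul(Add(4756189, Rational(193678, 44679)), Rational(1, 3897406)) = Mul(Rational(212501962009, 44679), Rational(1, 3897406)) = Rational(212501962009, 174132202674)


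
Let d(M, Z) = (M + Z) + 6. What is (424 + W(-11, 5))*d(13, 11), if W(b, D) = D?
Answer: 12870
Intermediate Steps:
d(M, Z) = 6 + M + Z
(424 + W(-11, 5))*d(13, 11) = (424 + 5)*(6 + 13 + 11) = 429*30 = 12870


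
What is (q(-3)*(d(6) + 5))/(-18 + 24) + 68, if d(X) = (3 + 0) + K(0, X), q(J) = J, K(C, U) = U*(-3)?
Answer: 73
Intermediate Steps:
K(C, U) = -3*U
d(X) = 3 - 3*X (d(X) = (3 + 0) - 3*X = 3 - 3*X)
(q(-3)*(d(6) + 5))/(-18 + 24) + 68 = (-3*((3 - 3*6) + 5))/(-18 + 24) + 68 = -3*((3 - 18) + 5)/6 + 68 = -3*(-15 + 5)*(1/6) + 68 = -3*(-10)*(1/6) + 68 = 30*(1/6) + 68 = 5 + 68 = 73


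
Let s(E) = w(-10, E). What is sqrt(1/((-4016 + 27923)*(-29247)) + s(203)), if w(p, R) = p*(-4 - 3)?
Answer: sqrt(3802492305173925649)/233069343 ≈ 8.3666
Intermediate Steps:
w(p, R) = -7*p (w(p, R) = p*(-7) = -7*p)
s(E) = 70 (s(E) = -7*(-10) = 70)
sqrt(1/((-4016 + 27923)*(-29247)) + s(203)) = sqrt(1/((-4016 + 27923)*(-29247)) + 70) = sqrt(-1/29247/23907 + 70) = sqrt((1/23907)*(-1/29247) + 70) = sqrt(-1/699208029 + 70) = sqrt(48944562029/699208029) = sqrt(3802492305173925649)/233069343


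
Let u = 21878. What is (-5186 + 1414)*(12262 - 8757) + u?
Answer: -13198982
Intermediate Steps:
(-5186 + 1414)*(12262 - 8757) + u = (-5186 + 1414)*(12262 - 8757) + 21878 = -3772*3505 + 21878 = -13220860 + 21878 = -13198982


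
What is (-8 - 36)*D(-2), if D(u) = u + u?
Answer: 176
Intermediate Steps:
D(u) = 2*u
(-8 - 36)*D(-2) = (-8 - 36)*(2*(-2)) = -44*(-4) = 176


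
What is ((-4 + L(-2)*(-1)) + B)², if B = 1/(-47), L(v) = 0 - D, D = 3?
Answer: 2304/2209 ≈ 1.0430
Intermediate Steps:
L(v) = -3 (L(v) = 0 - 1*3 = 0 - 3 = -3)
B = -1/47 ≈ -0.021277
((-4 + L(-2)*(-1)) + B)² = ((-4 - 3*(-1)) - 1/47)² = ((-4 + 3) - 1/47)² = (-1 - 1/47)² = (-48/47)² = 2304/2209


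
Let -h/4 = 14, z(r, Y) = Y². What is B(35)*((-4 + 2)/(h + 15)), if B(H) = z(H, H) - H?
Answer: 2380/41 ≈ 58.049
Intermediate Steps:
h = -56 (h = -4*14 = -56)
B(H) = H² - H
B(35)*((-4 + 2)/(h + 15)) = (35*(-1 + 35))*((-4 + 2)/(-56 + 15)) = (35*34)*(-2/(-41)) = 1190*(-2*(-1/41)) = 1190*(2/41) = 2380/41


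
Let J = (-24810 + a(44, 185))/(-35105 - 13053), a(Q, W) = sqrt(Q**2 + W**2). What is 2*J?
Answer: 24810/24079 - sqrt(36161)/24079 ≈ 1.0225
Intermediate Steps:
J = 12405/24079 - sqrt(36161)/48158 (J = (-24810 + sqrt(44**2 + 185**2))/(-35105 - 13053) = (-24810 + sqrt(1936 + 34225))/(-48158) = (-24810 + sqrt(36161))*(-1/48158) = 12405/24079 - sqrt(36161)/48158 ≈ 0.51123)
2*J = 2*(12405/24079 - sqrt(36161)/48158) = 24810/24079 - sqrt(36161)/24079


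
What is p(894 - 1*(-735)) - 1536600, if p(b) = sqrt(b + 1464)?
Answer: -1536600 + sqrt(3093) ≈ -1.5365e+6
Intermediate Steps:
p(b) = sqrt(1464 + b)
p(894 - 1*(-735)) - 1536600 = sqrt(1464 + (894 - 1*(-735))) - 1536600 = sqrt(1464 + (894 + 735)) - 1536600 = sqrt(1464 + 1629) - 1536600 = sqrt(3093) - 1536600 = -1536600 + sqrt(3093)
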